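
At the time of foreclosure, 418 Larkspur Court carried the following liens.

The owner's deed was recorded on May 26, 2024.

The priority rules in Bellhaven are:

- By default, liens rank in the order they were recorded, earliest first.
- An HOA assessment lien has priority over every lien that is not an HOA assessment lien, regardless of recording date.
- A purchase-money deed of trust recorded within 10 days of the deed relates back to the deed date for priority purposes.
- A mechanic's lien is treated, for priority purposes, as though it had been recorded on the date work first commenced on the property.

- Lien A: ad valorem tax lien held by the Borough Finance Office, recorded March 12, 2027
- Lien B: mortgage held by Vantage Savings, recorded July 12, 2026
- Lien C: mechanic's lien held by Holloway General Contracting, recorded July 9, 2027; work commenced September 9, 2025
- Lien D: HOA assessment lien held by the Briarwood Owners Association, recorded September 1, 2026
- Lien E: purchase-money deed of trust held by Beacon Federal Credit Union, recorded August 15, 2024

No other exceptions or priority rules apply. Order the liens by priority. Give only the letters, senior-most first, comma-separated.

Adjusting effective dates: C's effective date is September 9, 2025, when work began; E was recorded 81 days after the deed — beyond 10 days — so no relation-back applies.
D is an HOA assessment lien, so it outranks all other liens regardless of date.
Ordering the rest by effective date: E (August 15, 2024), C (September 9, 2025), B (July 12, 2026), A (March 12, 2027).

D, E, C, B, A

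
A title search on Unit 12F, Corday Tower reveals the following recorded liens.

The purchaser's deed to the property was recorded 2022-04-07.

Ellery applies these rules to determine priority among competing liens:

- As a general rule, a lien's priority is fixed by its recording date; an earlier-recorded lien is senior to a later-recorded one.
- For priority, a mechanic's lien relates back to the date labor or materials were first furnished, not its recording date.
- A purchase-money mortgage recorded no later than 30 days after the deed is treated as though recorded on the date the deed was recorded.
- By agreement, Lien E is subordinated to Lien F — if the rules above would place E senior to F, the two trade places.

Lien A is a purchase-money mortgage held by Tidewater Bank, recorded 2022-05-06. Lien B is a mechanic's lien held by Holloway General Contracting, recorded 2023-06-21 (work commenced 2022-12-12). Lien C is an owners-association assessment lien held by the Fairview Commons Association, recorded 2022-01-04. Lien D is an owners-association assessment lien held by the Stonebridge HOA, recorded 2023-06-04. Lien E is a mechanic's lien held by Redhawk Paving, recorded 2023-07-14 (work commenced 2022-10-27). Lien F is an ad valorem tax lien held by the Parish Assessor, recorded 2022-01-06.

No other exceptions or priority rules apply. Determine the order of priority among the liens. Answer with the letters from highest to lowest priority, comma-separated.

C, F, A, E, B, D

Effective dates after the stated exceptions: A relates back to the deed date 2022-04-07; B relates back to 2022-12-12 (work commenced); E is treated as recorded 2022-10-27, the work-commencement date.
Sorted by effective date: C (2022-01-04), F (2022-01-06), A (2022-04-07), E (2022-10-27), B (2022-12-12), D (2023-06-04).
E is already junior to F, so the subordination agreement changes nothing.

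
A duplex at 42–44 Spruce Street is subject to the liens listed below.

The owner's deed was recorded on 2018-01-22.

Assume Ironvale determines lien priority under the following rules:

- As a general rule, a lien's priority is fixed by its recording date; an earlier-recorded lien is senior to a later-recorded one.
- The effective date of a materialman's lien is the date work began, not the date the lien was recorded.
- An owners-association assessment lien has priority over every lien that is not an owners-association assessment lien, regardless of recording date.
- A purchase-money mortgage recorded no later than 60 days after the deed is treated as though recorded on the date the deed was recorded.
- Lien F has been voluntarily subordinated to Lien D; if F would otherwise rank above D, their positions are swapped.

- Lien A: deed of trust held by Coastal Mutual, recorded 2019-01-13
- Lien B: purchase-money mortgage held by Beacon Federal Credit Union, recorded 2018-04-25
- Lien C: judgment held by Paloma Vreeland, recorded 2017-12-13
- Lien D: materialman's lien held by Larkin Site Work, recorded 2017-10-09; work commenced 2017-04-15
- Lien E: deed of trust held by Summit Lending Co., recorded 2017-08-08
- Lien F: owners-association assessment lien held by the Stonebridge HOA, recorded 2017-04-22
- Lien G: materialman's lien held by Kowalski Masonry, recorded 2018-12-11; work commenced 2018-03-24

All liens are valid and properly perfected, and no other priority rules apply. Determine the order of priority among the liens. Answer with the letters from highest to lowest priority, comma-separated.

D, F, E, C, G, B, A

Effective dates after the stated exceptions: B missed the 60-day window (93 days after the deed), so its recording date stands; D relates back to 2017-04-15 (work commenced); G is treated as recorded 2018-03-24, the work-commencement date.
As an owners-association assessment lien, F is senior to every other lien.
The other liens, earliest effective date first: D (2017-04-15), E (2017-08-08), C (2017-12-13), G (2018-03-24), B (2018-04-25), A (2019-01-13).
Because F would otherwise rank above D, the subordination swaps them.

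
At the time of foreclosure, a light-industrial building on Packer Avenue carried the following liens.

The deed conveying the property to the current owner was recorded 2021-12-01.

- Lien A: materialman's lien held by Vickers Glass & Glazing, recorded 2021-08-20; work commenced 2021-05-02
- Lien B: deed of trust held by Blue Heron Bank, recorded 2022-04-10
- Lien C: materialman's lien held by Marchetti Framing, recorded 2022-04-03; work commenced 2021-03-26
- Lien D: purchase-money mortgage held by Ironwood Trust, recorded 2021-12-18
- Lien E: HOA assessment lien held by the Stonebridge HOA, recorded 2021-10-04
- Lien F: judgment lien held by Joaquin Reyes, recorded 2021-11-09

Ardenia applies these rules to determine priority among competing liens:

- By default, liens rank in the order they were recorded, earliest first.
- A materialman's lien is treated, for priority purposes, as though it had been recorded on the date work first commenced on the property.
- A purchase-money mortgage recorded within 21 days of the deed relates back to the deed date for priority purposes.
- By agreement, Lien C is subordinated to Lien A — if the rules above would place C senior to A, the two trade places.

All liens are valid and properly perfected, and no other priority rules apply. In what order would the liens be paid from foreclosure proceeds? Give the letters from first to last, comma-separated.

A, C, E, F, D, B

Effective dates: A's effective date is 2021-05-02, when work began; C is treated as recorded 2021-03-26, the work-commencement date; D's effective date is the deed date, 2021-12-01.
By effective date: C (2021-03-26), A (2021-05-02), E (2021-10-04), F (2021-11-09), D (2021-12-01), B (2022-04-10).
Because C would otherwise rank above A, the subordination swaps them.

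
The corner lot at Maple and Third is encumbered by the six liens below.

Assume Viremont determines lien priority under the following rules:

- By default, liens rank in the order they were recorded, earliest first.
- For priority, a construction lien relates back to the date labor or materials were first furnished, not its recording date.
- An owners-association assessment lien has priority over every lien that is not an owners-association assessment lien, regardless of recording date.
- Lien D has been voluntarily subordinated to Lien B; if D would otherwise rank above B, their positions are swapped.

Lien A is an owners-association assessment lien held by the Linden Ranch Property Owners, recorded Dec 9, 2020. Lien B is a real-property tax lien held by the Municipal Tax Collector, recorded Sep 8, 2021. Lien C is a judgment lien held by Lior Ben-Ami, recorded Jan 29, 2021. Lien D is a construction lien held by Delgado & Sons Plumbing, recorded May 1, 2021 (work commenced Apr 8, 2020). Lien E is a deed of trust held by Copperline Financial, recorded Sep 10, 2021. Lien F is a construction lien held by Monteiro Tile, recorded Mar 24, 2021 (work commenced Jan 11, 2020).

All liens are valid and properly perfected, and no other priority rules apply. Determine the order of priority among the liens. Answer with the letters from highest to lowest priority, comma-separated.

A, F, B, C, D, E

First, effective dates: D relates back to Apr 8, 2020 (work commenced); F's effective date is Jan 11, 2020, when work began.
A is an owners-association assessment lien, so it outranks all other liens regardless of date.
Remaining liens by effective date: F (Jan 11, 2020), D (Apr 8, 2020), C (Jan 29, 2021), B (Sep 8, 2021), E (Sep 10, 2021).
D would otherwise be senior to B, so under the subordination agreement D and B exchange positions.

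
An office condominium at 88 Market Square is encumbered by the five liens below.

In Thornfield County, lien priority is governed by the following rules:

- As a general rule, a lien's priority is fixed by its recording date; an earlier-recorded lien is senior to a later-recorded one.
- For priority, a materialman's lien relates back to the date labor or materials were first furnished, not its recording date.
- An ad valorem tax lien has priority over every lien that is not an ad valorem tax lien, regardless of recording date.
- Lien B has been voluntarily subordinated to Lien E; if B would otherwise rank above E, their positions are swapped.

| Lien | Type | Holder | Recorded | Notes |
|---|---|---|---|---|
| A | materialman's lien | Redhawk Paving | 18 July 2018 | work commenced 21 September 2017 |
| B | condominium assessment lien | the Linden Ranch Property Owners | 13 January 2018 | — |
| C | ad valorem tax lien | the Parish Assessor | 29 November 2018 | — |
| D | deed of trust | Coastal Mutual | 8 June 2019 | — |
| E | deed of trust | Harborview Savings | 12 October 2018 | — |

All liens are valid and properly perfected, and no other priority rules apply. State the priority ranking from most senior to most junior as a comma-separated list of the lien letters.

First, effective dates: A relates back to 21 September 2017 (work commenced).
C is an ad valorem tax lien, so it outranks all other liens regardless of date.
Among the remaining liens, by effective date: A (21 September 2017), B (13 January 2018), E (12 October 2018), D (8 June 2019).
B is senior to E before the subordination, so the two trade places.

C, A, E, B, D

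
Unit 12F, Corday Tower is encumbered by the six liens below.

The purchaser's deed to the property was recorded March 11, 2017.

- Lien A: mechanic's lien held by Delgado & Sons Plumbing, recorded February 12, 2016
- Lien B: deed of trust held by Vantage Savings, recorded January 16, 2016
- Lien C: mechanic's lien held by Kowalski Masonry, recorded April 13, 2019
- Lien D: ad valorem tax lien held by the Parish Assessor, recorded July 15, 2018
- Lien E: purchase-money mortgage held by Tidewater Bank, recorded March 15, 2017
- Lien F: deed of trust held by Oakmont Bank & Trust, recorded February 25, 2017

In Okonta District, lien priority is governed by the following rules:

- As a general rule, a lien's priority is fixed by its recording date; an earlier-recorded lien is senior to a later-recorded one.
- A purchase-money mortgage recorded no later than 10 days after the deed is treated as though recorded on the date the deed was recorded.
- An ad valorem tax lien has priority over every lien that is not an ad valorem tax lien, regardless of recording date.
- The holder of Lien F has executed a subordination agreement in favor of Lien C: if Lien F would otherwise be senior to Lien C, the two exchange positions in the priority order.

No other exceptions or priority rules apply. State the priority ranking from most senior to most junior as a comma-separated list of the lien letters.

D, B, A, C, E, F

Effective dates after the stated exceptions: E was recorded within the 10-day window, so its effective date is the deed date March 11, 2017.
D, as an ad valorem tax lien, has superpriority and ranks first.
Among the remaining liens, by effective date: B (January 16, 2016), A (February 12, 2016), F (February 25, 2017), E (March 11, 2017), C (April 13, 2019).
F is senior to C before the subordination, so the two trade places.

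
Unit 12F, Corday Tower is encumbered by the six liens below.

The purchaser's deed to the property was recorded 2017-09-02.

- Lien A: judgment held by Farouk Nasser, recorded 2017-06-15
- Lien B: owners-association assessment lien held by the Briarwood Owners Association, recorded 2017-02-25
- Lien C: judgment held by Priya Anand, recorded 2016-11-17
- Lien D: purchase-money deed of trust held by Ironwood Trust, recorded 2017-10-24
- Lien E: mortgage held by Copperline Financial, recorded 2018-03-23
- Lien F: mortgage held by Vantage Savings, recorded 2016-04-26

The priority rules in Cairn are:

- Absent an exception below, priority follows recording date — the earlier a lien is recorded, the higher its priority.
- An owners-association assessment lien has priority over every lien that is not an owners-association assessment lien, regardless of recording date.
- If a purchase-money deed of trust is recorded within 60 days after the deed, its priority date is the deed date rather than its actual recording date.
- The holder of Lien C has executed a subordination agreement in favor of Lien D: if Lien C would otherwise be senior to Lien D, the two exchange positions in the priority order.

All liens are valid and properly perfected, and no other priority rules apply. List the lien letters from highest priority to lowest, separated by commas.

B, F, D, A, C, E

Effective dates: D relates back to the deed date 2017-09-02.
B, as an owners-association assessment lien, has superpriority and ranks first.
The other liens, earliest effective date first: F (2016-04-26), C (2016-11-17), A (2017-06-15), D (2017-09-02), E (2018-03-23).
Because C would otherwise rank above D, the subordination swaps them.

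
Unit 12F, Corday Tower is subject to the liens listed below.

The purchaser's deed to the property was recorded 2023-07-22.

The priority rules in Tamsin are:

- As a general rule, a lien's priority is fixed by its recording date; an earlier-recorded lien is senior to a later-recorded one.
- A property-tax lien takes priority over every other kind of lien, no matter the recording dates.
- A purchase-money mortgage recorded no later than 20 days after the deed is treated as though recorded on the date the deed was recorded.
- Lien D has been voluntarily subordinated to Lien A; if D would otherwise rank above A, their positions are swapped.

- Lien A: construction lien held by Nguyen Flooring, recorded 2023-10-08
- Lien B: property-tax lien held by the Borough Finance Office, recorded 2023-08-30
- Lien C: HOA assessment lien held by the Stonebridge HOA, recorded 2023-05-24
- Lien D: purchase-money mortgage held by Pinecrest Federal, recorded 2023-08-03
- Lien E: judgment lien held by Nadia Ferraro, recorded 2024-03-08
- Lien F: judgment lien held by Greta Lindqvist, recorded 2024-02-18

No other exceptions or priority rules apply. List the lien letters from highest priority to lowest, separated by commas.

B, C, A, D, F, E

Effective dates: D's effective date is the deed date, 2023-07-22.
B, as a property-tax lien, has superpriority and ranks first.
The other liens, earliest effective date first: C (2023-05-24), D (2023-07-22), A (2023-10-08), F (2024-02-18), E (2024-03-08).
D would otherwise be senior to A, so under the subordination agreement D and A exchange positions.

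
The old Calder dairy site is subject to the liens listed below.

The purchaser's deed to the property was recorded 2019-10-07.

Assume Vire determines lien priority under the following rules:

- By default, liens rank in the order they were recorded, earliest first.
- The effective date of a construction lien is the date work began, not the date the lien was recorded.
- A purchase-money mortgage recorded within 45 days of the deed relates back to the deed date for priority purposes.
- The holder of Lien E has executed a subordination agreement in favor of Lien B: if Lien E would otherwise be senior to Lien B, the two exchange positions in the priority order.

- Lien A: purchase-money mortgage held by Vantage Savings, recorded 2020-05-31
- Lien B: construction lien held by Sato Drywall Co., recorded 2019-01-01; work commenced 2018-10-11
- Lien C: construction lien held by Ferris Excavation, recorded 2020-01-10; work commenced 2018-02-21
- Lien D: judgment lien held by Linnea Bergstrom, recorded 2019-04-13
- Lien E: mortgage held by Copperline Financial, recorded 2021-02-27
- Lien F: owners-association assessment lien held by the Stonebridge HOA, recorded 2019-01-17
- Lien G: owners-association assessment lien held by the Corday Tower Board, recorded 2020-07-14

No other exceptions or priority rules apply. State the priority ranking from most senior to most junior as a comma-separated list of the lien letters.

Adjusting effective dates: A was recorded 237 days after the deed — beyond 45 days — so no relation-back applies; B relates back to 2018-10-11 (work commenced); C is treated as recorded 2018-02-21, the work-commencement date.
By effective date: C (2018-02-21), B (2018-10-11), F (2019-01-17), D (2019-04-13), A (2020-05-31), G (2020-07-14), E (2021-02-27).
Since E is not senior to B, the subordination leaves the order unchanged.

C, B, F, D, A, G, E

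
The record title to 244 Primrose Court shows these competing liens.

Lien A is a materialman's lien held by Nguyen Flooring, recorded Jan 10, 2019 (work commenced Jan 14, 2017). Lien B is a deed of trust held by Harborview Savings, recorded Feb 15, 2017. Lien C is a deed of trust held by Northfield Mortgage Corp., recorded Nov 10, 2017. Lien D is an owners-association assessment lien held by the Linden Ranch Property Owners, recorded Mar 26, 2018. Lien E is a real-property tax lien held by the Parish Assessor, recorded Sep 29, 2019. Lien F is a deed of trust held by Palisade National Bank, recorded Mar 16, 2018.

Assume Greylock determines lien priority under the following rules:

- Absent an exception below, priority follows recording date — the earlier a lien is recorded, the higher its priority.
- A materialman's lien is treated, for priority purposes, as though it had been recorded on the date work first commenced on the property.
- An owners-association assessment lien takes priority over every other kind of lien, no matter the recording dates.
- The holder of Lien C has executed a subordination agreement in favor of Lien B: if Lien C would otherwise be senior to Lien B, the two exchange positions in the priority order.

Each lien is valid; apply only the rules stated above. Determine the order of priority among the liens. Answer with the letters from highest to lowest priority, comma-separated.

D, A, B, C, F, E

First, effective dates: A's effective date is Jan 14, 2017, when work began.
D is an owners-association assessment lien and takes priority over every other lien.
Remaining liens by effective date: A (Jan 14, 2017), B (Feb 15, 2017), C (Nov 10, 2017), F (Mar 16, 2018), E (Sep 29, 2019).
C already ranks below B; the subordination has no effect.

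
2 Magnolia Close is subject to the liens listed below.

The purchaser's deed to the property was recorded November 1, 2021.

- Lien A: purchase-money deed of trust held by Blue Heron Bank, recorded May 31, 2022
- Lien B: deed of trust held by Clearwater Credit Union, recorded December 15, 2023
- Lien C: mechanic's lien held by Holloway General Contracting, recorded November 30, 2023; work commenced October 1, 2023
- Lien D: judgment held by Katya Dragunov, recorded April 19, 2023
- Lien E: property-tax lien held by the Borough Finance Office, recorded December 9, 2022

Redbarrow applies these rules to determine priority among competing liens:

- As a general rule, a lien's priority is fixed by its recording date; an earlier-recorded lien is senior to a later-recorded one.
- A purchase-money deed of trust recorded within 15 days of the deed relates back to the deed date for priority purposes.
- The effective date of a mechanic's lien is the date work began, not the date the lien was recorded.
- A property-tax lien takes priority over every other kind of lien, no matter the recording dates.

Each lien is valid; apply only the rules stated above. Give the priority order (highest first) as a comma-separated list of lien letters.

E, A, D, C, B

First, effective dates: A was recorded 211 days after the deed, outside the 15-day window, so it keeps its recording date; C's effective date is October 1, 2023, when work began.
E is a property-tax lien and takes priority over every other lien.
Ordering the rest by effective date: A (May 31, 2022), D (April 19, 2023), C (October 1, 2023), B (December 15, 2023).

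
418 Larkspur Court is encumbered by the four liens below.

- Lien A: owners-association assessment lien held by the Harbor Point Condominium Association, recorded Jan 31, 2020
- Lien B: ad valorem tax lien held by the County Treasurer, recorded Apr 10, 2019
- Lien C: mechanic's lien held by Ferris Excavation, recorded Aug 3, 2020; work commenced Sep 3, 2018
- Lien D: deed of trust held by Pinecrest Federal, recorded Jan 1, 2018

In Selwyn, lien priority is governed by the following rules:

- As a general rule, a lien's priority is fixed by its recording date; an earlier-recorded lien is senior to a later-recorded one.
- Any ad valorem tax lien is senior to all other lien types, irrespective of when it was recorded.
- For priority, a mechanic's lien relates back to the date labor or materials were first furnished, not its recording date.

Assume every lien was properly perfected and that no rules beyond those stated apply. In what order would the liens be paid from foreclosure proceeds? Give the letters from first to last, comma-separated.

B, D, C, A

Effective dates after the stated exceptions: C is treated as recorded Sep 3, 2018, the work-commencement date.
As an ad valorem tax lien, B is senior to every other lien.
The other liens, earliest effective date first: D (Jan 1, 2018), C (Sep 3, 2018), A (Jan 31, 2020).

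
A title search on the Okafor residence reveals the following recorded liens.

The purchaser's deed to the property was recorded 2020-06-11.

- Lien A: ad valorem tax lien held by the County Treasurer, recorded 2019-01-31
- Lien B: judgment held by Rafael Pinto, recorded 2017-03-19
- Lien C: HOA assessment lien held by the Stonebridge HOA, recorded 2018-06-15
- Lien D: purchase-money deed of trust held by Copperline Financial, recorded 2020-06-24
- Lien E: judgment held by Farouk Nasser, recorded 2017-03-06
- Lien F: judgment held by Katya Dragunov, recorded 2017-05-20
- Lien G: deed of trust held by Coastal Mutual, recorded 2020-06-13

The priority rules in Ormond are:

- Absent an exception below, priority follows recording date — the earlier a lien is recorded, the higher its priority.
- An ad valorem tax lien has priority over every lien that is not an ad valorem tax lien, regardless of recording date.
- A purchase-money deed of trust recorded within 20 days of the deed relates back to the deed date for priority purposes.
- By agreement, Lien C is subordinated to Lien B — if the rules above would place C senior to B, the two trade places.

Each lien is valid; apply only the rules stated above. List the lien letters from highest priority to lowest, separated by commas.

Effective dates: D was recorded within the 20-day window, so its effective date is the deed date 2020-06-11.
A, as an ad valorem tax lien, has superpriority and ranks first.
Remaining liens by effective date: E (2017-03-06), B (2017-03-19), F (2017-05-20), C (2018-06-15), D (2020-06-11), G (2020-06-13).
C is already junior to B, so the subordination agreement changes nothing.

A, E, B, F, C, D, G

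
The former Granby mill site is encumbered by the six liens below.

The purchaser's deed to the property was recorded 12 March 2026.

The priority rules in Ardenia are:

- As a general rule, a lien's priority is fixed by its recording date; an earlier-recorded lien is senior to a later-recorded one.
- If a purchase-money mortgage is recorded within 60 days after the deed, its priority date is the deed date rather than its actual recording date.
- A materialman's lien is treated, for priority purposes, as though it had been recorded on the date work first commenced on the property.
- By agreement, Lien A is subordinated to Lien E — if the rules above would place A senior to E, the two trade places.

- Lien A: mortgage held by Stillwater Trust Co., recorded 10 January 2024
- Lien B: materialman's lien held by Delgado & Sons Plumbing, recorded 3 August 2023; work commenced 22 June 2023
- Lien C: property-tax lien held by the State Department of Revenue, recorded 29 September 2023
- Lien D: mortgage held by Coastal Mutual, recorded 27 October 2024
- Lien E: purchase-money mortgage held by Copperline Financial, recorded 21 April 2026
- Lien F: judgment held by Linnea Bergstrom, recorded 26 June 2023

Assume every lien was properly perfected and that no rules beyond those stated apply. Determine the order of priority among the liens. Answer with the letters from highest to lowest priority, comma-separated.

B, F, C, E, D, A

Effective dates after the stated exceptions: B's effective date is 22 June 2023, when work began; E's effective date is the deed date, 12 March 2026.
By effective date: B (22 June 2023), F (26 June 2023), C (29 September 2023), A (10 January 2024), D (27 October 2024), E (12 March 2026).
Because A would otherwise rank above E, the subordination swaps them.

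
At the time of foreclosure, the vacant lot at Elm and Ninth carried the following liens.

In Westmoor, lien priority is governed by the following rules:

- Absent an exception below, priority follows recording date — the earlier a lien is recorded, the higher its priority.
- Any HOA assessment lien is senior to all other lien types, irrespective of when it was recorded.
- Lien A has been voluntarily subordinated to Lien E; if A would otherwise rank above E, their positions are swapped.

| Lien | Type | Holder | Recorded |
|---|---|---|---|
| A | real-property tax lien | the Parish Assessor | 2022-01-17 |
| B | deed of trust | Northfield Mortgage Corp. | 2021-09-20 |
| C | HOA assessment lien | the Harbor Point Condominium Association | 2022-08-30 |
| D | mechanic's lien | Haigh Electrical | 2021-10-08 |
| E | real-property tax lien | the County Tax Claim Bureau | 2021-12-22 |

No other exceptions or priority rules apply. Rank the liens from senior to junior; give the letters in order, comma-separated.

As an HOA assessment lien, C is senior to every other lien.
Among the remaining liens, by effective date: B (2021-09-20), D (2021-10-08), E (2021-12-22), A (2022-01-17).
Since A is not senior to E, the subordination leaves the order unchanged.

C, B, D, E, A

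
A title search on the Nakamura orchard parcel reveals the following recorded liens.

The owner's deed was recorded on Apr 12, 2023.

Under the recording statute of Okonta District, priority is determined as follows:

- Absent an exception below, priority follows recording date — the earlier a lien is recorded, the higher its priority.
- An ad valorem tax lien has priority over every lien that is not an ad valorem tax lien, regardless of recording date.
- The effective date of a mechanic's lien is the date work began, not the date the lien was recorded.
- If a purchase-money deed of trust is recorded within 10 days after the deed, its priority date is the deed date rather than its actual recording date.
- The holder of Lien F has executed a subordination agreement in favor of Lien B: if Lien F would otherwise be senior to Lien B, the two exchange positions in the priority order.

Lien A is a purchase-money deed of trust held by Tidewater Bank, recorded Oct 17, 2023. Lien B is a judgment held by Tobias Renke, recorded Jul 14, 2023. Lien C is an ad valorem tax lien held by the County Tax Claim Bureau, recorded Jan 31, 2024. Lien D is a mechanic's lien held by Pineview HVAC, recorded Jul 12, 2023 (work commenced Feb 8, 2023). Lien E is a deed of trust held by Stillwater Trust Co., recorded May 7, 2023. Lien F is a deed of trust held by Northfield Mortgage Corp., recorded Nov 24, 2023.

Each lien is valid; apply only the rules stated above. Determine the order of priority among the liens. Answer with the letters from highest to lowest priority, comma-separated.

C, D, E, B, A, F

First, effective dates: A was recorded 188 days after the deed — beyond 10 days — so no relation-back applies; D is treated as recorded Feb 8, 2023, the work-commencement date.
C, as an ad valorem tax lien, has superpriority and ranks first.
The other liens, earliest effective date first: D (Feb 8, 2023), E (May 7, 2023), B (Jul 14, 2023), A (Oct 17, 2023), F (Nov 24, 2023).
F is already junior to B, so the subordination agreement changes nothing.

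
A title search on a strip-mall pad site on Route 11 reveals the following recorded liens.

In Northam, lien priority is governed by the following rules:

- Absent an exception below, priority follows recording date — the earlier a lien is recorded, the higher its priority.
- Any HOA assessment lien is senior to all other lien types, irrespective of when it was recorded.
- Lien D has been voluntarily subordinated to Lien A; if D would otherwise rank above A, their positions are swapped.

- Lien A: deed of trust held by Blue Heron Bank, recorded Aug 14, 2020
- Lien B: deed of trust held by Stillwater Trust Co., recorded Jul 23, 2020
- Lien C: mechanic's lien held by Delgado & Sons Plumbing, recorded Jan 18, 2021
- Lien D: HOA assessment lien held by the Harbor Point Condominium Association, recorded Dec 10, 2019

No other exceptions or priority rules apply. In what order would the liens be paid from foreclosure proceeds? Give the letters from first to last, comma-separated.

A, B, D, C

D is an HOA assessment lien, so it outranks all other liens regardless of date.
Ordering the rest by effective date: B (Jul 23, 2020), A (Aug 14, 2020), C (Jan 18, 2021).
D would otherwise be senior to A, so under the subordination agreement D and A exchange positions.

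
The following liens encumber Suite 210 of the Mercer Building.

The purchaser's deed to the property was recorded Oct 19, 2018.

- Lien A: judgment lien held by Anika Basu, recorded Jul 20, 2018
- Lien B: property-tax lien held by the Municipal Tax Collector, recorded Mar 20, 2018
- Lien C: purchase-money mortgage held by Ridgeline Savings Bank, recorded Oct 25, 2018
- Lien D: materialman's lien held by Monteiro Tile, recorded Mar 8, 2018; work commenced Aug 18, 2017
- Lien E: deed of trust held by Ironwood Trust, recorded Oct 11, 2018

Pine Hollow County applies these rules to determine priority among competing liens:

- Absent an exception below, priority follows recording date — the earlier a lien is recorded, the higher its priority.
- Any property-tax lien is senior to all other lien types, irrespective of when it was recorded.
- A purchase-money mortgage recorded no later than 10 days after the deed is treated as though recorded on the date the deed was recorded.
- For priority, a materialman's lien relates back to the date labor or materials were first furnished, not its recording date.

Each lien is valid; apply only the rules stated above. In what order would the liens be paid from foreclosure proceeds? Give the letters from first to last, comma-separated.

B, D, A, E, C

Adjusting effective dates: C's effective date is the deed date, Oct 19, 2018; D relates back to Aug 18, 2017 (work commenced).
B is a property-tax lien and takes priority over every other lien.
Ordering the rest by effective date: D (Aug 18, 2017), A (Jul 20, 2018), E (Oct 11, 2018), C (Oct 19, 2018).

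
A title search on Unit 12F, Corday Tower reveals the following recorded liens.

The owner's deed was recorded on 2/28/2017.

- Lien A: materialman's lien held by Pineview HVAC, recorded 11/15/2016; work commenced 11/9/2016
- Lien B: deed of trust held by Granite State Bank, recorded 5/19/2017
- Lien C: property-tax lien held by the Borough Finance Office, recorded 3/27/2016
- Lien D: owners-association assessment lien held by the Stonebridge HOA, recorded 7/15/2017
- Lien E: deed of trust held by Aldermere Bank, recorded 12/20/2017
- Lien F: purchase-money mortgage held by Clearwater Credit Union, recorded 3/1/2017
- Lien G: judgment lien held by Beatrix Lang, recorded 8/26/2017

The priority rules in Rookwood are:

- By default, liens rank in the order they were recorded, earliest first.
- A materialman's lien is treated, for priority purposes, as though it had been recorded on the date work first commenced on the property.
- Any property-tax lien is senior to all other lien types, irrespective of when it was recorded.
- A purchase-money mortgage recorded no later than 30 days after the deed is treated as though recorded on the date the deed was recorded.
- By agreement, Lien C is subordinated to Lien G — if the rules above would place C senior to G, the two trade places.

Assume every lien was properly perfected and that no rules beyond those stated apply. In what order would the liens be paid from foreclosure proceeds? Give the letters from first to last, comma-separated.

Effective dates: A relates back to 11/9/2016 (work commenced); F's effective date is the deed date, 2/28/2017.
C is a property-tax lien and takes priority over every other lien.
Ordering the rest by effective date: A (11/9/2016), F (2/28/2017), B (5/19/2017), D (7/15/2017), G (8/26/2017), E (12/20/2017).
The subordination applies — C was senior to G — so C and G swap.

G, A, F, B, D, C, E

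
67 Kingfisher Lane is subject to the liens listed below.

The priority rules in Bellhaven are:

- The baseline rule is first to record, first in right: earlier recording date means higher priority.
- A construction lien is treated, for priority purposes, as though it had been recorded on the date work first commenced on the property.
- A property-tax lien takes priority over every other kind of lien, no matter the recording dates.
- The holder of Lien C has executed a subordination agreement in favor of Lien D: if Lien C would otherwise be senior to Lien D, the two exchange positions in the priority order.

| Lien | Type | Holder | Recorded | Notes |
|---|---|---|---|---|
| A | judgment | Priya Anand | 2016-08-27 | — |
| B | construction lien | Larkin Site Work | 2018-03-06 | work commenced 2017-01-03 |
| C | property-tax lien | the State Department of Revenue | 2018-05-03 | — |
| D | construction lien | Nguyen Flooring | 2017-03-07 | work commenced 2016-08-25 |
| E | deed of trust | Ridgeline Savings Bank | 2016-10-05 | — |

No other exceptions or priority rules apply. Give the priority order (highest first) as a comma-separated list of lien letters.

Effective dates: B is treated as recorded 2017-01-03, the work-commencement date; D's effective date is 2016-08-25, when work began.
C, as a property-tax lien, has superpriority and ranks first.
Remaining liens by effective date: D (2016-08-25), A (2016-08-27), E (2016-10-05), B (2017-01-03).
C would otherwise be senior to D, so under the subordination agreement C and D exchange positions.

D, C, A, E, B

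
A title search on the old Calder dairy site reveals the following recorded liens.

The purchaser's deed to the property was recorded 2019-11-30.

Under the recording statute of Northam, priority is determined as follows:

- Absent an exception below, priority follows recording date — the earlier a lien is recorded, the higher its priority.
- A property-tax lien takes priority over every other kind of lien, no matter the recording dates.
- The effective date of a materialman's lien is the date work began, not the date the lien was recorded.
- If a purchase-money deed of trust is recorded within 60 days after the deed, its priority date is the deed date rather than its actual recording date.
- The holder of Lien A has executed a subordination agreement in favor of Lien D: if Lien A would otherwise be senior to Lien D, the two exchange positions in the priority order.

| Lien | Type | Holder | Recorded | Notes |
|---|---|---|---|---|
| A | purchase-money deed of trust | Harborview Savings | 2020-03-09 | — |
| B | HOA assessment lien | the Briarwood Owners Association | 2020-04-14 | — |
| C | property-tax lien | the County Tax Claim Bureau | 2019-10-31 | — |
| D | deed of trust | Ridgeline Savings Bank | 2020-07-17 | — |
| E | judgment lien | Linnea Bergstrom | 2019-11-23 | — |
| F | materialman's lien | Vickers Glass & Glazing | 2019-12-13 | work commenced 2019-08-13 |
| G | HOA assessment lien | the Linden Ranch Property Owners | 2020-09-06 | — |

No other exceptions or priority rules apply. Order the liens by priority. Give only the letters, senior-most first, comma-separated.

C, F, E, D, B, A, G

Adjusting effective dates: A was recorded 100 days after the deed, outside the 60-day window, so it keeps its recording date; F's effective date is 2019-08-13, when work began.
C is a property-tax lien, so it outranks all other liens regardless of date.
Among the remaining liens, by effective date: F (2019-08-13), E (2019-11-23), A (2020-03-09), B (2020-04-14), D (2020-07-17), G (2020-09-06).
A would otherwise be senior to D, so under the subordination agreement A and D exchange positions.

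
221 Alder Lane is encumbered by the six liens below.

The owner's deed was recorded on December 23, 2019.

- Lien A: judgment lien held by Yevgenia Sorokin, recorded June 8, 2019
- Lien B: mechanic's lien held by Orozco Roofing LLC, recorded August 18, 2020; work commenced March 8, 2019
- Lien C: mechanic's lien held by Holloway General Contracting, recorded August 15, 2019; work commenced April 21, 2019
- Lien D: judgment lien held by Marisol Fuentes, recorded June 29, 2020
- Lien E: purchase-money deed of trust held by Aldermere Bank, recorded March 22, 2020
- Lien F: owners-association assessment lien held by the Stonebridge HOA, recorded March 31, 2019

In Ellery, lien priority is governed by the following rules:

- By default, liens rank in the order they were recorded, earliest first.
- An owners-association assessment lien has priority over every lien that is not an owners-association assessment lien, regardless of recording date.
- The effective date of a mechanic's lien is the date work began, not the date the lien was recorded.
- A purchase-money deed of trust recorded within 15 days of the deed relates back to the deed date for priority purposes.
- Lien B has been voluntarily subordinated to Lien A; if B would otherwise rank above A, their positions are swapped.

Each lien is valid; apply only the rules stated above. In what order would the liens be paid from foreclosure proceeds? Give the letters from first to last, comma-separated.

Effective dates after the stated exceptions: B relates back to March 8, 2019 (work commenced); C relates back to April 21, 2019 (work commenced); E missed the 15-day window (90 days after the deed), so its recording date stands.
F, as an owners-association assessment lien, has superpriority and ranks first.
The other liens, earliest effective date first: B (March 8, 2019), C (April 21, 2019), A (June 8, 2019), E (March 22, 2020), D (June 29, 2020).
B would otherwise be senior to A, so under the subordination agreement B and A exchange positions.

F, A, C, B, E, D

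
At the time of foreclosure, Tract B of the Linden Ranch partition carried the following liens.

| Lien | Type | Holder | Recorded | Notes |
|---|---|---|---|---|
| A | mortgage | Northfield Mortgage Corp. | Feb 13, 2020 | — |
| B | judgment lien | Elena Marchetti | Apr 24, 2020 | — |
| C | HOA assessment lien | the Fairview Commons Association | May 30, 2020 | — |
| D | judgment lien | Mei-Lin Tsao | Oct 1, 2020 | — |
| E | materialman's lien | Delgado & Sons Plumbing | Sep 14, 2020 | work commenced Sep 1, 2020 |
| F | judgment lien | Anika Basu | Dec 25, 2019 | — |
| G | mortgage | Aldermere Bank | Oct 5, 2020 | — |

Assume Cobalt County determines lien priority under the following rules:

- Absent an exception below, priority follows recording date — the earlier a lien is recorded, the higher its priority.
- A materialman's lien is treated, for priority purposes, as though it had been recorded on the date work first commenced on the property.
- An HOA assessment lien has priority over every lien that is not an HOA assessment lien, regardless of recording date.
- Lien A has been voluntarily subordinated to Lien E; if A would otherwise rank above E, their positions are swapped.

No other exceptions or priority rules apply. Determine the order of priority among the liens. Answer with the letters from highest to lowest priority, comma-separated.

Effective dates: E's effective date is Sep 1, 2020, when work began.
As an HOA assessment lien, C is senior to every other lien.
Among the remaining liens, by effective date: F (Dec 25, 2019), A (Feb 13, 2020), B (Apr 24, 2020), E (Sep 1, 2020), D (Oct 1, 2020), G (Oct 5, 2020).
A would otherwise be senior to E, so under the subordination agreement A and E exchange positions.

C, F, E, B, A, D, G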